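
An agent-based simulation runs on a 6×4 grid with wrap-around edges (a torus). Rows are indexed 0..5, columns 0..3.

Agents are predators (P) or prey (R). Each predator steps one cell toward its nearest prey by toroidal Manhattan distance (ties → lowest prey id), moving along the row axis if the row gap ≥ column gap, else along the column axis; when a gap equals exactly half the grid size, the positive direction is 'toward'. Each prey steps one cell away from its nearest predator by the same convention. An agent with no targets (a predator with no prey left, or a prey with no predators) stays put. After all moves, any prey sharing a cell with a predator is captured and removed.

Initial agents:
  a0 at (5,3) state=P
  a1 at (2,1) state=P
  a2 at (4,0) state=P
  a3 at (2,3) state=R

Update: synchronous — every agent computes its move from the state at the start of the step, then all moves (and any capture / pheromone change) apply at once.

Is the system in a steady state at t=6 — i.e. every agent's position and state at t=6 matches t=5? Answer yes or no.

t=1: a0@(0,3):P a1@(2,2):P a2@(3,0):P
t=2: (unchanged — steady state)

yes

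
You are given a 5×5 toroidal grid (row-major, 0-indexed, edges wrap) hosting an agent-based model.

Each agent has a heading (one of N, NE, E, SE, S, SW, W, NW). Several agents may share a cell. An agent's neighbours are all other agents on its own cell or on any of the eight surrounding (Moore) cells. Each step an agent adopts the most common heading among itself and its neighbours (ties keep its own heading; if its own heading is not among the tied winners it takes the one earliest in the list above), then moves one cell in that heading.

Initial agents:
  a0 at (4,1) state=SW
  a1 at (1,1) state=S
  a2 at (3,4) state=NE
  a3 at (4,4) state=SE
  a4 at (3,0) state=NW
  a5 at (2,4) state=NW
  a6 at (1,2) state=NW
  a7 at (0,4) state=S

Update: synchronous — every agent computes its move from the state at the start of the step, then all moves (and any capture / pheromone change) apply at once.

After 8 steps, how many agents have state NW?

t=1: a0@(0,0):SW a1@(2,1):S a2@(2,3):NW a3@(0,0):SE a4@(2,4):NW a5@(1,3):NW a6@(0,1):NW a7@(1,4):S
t=2: a0@(1,4):SW a1@(3,1):S a2@(1,2):NW a3@(1,1):SE a4@(1,3):NW a5@(0,2):NW a6@(4,0):NW a7@(0,3):NW
t=3: a0@(0,3):NW a1@(4,1):S a2@(0,1):NW a3@(0,0):NW a4@(0,2):NW a5@(4,1):NW a6@(3,4):NW a7@(4,2):NW
t=4: a0@(4,2):NW a1@(3,0):NW a2@(4,0):NW a3@(4,4):NW a4@(4,1):NW a5@(3,0):NW a6@(2,3):NW a7@(3,1):NW
t=5: a0@(3,1):NW a1@(2,4):NW a2@(3,4):NW a3@(3,3):NW a4@(3,0):NW a5@(2,4):NW a6@(1,2):NW a7@(2,0):NW
t=6: a0@(2,0):NW a1@(1,3):NW a2@(2,3):NW a3@(2,2):NW a4@(2,4):NW a5@(1,3):NW a6@(0,1):NW a7@(1,4):NW
t=7: a0@(1,4):NW a1@(0,2):NW a2@(1,2):NW a3@(1,1):NW a4@(1,3):NW a5@(0,2):NW a6@(4,0):NW a7@(0,3):NW
t=8: a0@(0,3):NW a1@(4,1):NW a2@(0,1):NW a3@(0,0):NW a4@(0,2):NW a5@(4,1):NW a6@(3,4):NW a7@(4,2):NW

8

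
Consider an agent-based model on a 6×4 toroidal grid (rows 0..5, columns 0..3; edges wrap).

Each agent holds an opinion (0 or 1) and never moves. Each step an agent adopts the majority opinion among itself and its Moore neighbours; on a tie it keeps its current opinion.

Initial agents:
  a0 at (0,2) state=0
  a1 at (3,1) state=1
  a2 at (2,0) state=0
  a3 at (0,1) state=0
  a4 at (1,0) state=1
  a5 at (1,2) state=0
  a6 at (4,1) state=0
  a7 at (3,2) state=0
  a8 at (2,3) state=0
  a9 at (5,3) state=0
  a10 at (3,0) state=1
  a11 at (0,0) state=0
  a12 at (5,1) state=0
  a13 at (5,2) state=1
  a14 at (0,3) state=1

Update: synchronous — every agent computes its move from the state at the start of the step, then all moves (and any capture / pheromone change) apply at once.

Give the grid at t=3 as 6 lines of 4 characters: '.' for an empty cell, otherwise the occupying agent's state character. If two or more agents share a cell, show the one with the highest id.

t=1: a0@(0,2):0 a1@(3,1):0 a2@(2,0):1 a3@(0,1):0 a4@(1,0):0 a5@(1,2):0 a6@(4,1):0 a7@(3,2):0 a8@(2,3):0 a9@(5,3):0 a10@(3,0):0 a11@(0,0):0 a12@(5,1):0 a13@(5,2):0 a14@(0,3):0
t=2: a0@(0,2):0 a1@(3,1):0 a2@(2,0):0 a3@(0,1):0 a4@(1,0):0 a5@(1,2):0 a6@(4,1):0 a7@(3,2):0 a8@(2,3):0 a9@(5,3):0 a10@(3,0):0 a11@(0,0):0 a12@(5,1):0 a13@(5,2):0 a14@(0,3):0
t=3: (unchanged — steady state)

0000
0.0.
0..0
000.
.0..
.000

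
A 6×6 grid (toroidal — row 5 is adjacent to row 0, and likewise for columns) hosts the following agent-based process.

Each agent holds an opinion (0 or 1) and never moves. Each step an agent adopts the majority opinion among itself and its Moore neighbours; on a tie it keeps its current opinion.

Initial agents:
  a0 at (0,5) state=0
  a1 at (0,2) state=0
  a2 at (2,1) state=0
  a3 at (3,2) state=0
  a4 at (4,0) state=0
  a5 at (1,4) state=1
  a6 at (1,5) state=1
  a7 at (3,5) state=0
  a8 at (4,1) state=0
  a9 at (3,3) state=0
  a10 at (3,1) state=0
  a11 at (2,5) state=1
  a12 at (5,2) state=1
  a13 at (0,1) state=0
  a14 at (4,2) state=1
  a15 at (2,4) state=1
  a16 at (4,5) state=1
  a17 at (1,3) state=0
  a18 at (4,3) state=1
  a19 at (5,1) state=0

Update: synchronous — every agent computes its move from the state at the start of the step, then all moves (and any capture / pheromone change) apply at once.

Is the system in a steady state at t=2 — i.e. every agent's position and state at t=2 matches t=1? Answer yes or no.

t=1: a0@(0,5):1 a1@(0,2):0 a2@(2,1):0 a3@(3,2):0 a4@(4,0):0 a5@(1,4):1 a6@(1,5):1 a7@(3,5):1 a8@(4,1):0 a9@(3,3):1 a10@(3,1):0 a11@(2,5):1 a12@(5,2):0 a13@(0,1):0 a14@(4,2):0 a15@(2,4):1 a16@(4,5):0 a17@(1,3):0 a18@(4,3):1 a19@(5,1):0
t=2: a0@(0,5):1 a1@(0,2):0 a2@(2,1):0 a3@(3,2):0 a4@(4,0):0 a5@(1,4):1 a6@(1,5):1 a7@(3,5):1 a8@(4,1):0 a9@(3,3):1 a10@(3,1):0 a11@(2,5):1 a12@(5,2):0 a13@(0,1):0 a14@(4,2):0 a15@(2,4):1 a16@(4,5):0 a17@(1,3):0 a18@(4,3):0 a19@(5,1):0

no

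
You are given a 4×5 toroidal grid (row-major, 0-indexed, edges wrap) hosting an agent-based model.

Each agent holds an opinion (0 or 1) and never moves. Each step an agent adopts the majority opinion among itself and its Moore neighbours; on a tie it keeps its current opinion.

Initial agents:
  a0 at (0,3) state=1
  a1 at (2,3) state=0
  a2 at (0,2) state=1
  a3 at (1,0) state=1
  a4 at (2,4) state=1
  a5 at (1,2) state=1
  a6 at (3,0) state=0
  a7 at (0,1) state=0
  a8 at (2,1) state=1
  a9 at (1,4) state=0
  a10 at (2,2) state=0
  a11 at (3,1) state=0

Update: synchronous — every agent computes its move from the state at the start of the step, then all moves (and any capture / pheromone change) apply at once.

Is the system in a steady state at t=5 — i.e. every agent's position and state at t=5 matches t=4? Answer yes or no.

t=1: a0@(0,3):1 a1@(2,3):0 a2@(0,2):1 a3@(1,0):1 a4@(2,4):0 a5@(1,2):1 a6@(3,0):0 a7@(0,1):0 a8@(2,1):1 a9@(1,4):1 a10@(2,2):0 a11@(3,1):0
t=2: (unchanged — steady state)

yes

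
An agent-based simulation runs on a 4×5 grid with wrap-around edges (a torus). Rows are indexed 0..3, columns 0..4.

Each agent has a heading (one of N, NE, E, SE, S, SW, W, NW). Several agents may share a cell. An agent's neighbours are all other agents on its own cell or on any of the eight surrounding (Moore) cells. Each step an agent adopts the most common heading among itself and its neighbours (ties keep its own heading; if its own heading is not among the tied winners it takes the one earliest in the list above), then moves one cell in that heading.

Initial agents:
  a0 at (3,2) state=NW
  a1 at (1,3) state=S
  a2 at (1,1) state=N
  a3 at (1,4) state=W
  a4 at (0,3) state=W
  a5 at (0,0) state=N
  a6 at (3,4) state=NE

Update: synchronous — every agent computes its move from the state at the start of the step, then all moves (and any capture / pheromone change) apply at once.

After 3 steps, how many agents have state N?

t=1: a0@(2,1):NW a1@(1,2):W a2@(0,1):N a3@(1,3):W a4@(0,2):W a5@(3,0):N a6@(2,0):NE
t=2: a0@(1,0):NW a1@(1,1):W a2@(3,1):N a3@(1,2):W a4@(0,1):W a5@(2,0):N a6@(1,1):NE
t=3: a0@(1,4):W a1@(1,0):W a2@(2,1):N a3@(1,1):W a4@(0,0):W a5@(1,0):N a6@(1,0):W

2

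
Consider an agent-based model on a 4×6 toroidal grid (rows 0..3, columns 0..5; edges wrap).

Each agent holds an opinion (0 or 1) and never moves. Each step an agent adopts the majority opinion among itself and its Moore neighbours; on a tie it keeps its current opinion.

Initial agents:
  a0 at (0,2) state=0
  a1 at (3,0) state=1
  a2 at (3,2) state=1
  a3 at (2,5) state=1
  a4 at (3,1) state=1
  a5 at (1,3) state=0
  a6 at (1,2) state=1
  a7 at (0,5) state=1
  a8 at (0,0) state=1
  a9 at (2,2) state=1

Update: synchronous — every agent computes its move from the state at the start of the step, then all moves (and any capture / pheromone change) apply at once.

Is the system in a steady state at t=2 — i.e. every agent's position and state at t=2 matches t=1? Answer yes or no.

t=1: a0@(0,2):1 a1@(3,0):1 a2@(3,2):1 a3@(2,5):1 a4@(3,1):1 a5@(1,3):0 a6@(1,2):1 a7@(0,5):1 a8@(0,0):1 a9@(2,2):1
t=2: a0@(0,2):1 a1@(3,0):1 a2@(3,2):1 a3@(2,5):1 a4@(3,1):1 a5@(1,3):1 a6@(1,2):1 a7@(0,5):1 a8@(0,0):1 a9@(2,2):1

no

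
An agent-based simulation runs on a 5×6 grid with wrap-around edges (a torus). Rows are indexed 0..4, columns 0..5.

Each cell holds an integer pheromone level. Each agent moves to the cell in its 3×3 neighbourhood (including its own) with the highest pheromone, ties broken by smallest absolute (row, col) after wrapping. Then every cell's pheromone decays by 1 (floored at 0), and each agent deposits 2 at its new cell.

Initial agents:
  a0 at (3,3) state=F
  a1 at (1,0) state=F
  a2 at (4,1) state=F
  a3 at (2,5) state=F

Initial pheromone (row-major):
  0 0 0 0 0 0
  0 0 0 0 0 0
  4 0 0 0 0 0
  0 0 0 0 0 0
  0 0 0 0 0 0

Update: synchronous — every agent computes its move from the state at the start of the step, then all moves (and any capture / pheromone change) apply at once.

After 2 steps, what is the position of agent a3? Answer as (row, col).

(2, 0)

t=1: a0@(2,2) a1@(2,0) a2@(0,0) a3@(2,0) | pheromone: 2 0 0 0 0 0 / 0 0 0 0 0 0 / 7 0 2 0 0 0 / 0 0 0 0 0 0 / 0 0 0 0 0 0
t=2: a0@(2,2) a1@(2,0) a2@(0,0) a3@(2,0) | pheromone: 3 0 0 0 0 0 / 0 0 0 0 0 0 / 10 0 3 0 0 0 / 0 0 0 0 0 0 / 0 0 0 0 0 0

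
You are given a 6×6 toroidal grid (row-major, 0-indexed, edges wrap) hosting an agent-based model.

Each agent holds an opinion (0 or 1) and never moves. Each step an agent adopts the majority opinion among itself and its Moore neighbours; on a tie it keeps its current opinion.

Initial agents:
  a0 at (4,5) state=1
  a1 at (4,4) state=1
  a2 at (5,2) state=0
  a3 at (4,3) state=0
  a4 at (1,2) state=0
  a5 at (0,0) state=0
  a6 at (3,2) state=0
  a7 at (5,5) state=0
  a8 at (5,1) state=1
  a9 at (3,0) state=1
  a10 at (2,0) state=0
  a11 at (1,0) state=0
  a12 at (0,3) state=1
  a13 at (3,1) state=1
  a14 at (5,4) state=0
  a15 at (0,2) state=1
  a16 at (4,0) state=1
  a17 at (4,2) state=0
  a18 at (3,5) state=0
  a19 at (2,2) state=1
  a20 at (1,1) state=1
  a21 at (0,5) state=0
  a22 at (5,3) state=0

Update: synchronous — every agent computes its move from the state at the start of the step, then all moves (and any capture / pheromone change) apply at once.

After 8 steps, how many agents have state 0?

19

t=1: a0@(4,5):1 a1@(4,4):0 a2@(5,2):0 a3@(4,3):0 a4@(1,2):1 a5@(0,0):0 a6@(3,2):0 a7@(5,5):0 a8@(5,1):1 a9@(3,0):1 a10@(2,0):0 a11@(1,0):0 a12@(0,3):0 a13@(3,1):1 a14@(5,4):0 a15@(0,2):1 a16@(4,0):1 a17@(4,2):0 a18@(3,5):1 a19@(2,2):1 a20@(1,1):0 a21@(0,5):0 a22@(5,3):0
t=2: a0@(4,5):1 a1@(4,4):0 a2@(5,2):0 a3@(4,3):0 a4@(1,2):1 a5@(0,0):0 a6@(3,2):0 a7@(5,5):0 a8@(5,1):1 a9@(3,0):1 a10@(2,0):0 a11@(1,0):0 a12@(0,3):0 a13@(3,1):1 a14@(5,4):0 a15@(0,2):0 a16@(4,0):1 a17@(4,2):0 a18@(3,5):1 a19@(2,2):1 a20@(1,1):0 a21@(0,5):0 a22@(5,3):0
t=3: a0@(4,5):1 a1@(4,4):0 a2@(5,2):0 a3@(4,3):0 a4@(1,2):0 a5@(0,0):0 a6@(3,2):0 a7@(5,5):0 a8@(5,1):0 a9@(3,0):1 a10@(2,0):0 a11@(1,0):0 a12@(0,3):0 a13@(3,1):1 a14@(5,4):0 a15@(0,2):0 a16@(4,0):1 a17@(4,2):0 a18@(3,5):1 a19@(2,2):1 a20@(1,1):0 a21@(0,5):0 a22@(5,3):0
t=4: a0@(4,5):1 a1@(4,4):0 a2@(5,2):0 a3@(4,3):0 a4@(1,2):0 a5@(0,0):0 a6@(3,2):0 a7@(5,5):0 a8@(5,1):0 a9@(3,0):1 a10@(2,0):0 a11@(1,0):0 a12@(0,3):0 a13@(3,1):1 a14@(5,4):0 a15@(0,2):0 a16@(4,0):1 a17@(4,2):0 a18@(3,5):1 a19@(2,2):0 a20@(1,1):0 a21@(0,5):0 a22@(5,3):0
t=5: a0@(4,5):1 a1@(4,4):0 a2@(5,2):0 a3@(4,3):0 a4@(1,2):0 a5@(0,0):0 a6@(3,2):0 a7@(5,5):0 a8@(5,1):0 a9@(3,0):1 a10@(2,0):0 a11@(1,0):0 a12@(0,3):0 a13@(3,1):0 a14@(5,4):0 a15@(0,2):0 a16@(4,0):1 a17@(4,2):0 a18@(3,5):1 a19@(2,2):0 a20@(1,1):0 a21@(0,5):0 a22@(5,3):0
t=6: (unchanged — steady state)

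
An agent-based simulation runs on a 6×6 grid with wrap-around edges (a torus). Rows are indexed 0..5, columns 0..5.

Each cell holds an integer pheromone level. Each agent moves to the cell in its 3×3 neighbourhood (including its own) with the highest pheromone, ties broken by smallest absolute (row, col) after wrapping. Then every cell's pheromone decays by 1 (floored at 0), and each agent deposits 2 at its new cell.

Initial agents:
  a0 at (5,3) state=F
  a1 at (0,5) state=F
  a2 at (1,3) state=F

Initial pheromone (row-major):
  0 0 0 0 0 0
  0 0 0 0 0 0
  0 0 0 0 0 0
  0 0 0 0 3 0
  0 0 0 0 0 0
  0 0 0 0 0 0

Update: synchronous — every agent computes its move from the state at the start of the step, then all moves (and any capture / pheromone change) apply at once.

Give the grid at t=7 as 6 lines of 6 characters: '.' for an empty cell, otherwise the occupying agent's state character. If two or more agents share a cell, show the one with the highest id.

F.F...
......
......
......
......
......

t=1: a0@(0,2) a1@(0,0) a2@(0,2) | pheromone: 2 0 4 0 0 0 / 0 0 0 0 0 0 / 0 0 0 0 0 0 / 0 0 0 0 2 0 / 0 0 0 0 0 0 / 0 0 0 0 0 0
t=2: a0@(0,2) a1@(0,0) a2@(0,2) | pheromone: 3 0 7 0 0 0 / 0 0 0 0 0 0 / 0 0 0 0 0 0 / 0 0 0 0 1 0 / 0 0 0 0 0 0 / 0 0 0 0 0 0
t=3: a0@(0,2) a1@(0,0) a2@(0,2) | pheromone: 4 0 10 0 0 0 / 0 0 0 0 0 0 / 0 0 0 0 0 0 / 0 0 0 0 0 0 / 0 0 0 0 0 0 / 0 0 0 0 0 0
t=4: a0@(0,2) a1@(0,0) a2@(0,2) | pheromone: 5 0 13 0 0 0 / 0 0 0 0 0 0 / 0 0 0 0 0 0 / 0 0 0 0 0 0 / 0 0 0 0 0 0 / 0 0 0 0 0 0
t=5: a0@(0,2) a1@(0,0) a2@(0,2) | pheromone: 6 0 16 0 0 0 / 0 0 0 0 0 0 / 0 0 0 0 0 0 / 0 0 0 0 0 0 / 0 0 0 0 0 0 / 0 0 0 0 0 0
t=6: a0@(0,2) a1@(0,0) a2@(0,2) | pheromone: 7 0 19 0 0 0 / 0 0 0 0 0 0 / 0 0 0 0 0 0 / 0 0 0 0 0 0 / 0 0 0 0 0 0 / 0 0 0 0 0 0
t=7: a0@(0,2) a1@(0,0) a2@(0,2) | pheromone: 8 0 22 0 0 0 / 0 0 0 0 0 0 / 0 0 0 0 0 0 / 0 0 0 0 0 0 / 0 0 0 0 0 0 / 0 0 0 0 0 0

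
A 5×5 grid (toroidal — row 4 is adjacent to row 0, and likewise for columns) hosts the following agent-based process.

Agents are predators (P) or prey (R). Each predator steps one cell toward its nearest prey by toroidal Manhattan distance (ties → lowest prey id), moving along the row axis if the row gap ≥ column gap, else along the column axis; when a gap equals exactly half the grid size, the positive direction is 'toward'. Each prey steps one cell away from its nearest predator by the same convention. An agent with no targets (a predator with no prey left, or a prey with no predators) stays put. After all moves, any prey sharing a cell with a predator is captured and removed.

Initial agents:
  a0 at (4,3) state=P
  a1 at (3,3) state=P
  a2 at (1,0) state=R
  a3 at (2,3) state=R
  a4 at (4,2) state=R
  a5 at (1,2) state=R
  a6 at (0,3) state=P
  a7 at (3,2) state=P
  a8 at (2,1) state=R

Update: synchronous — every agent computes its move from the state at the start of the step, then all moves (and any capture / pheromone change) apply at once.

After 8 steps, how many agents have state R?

4

t=1: a0@(4,2):P a1@(2,3):P a2@(1,1):R a4@(4,1):R a5@(2,2):R a6@(1,3):P a7@(4,2):P a8@(1,1):R
t=2: a0@(4,1):P a1@(2,2):P a2@(1,0):R a4@(4,0):R a5@(2,1):R a6@(1,2):P a7@(4,1):P a8@(1,0):R
t=3: a0@(4,0):P a1@(2,1):P a2@(1,4):R a4@(4,4):R a5@(2,0):R a6@(1,1):P a7@(4,0):P a8@(1,4):R
t=4: a0@(4,4):P a1@(2,0):P a2@(1,3):R a4@(4,3):R a5@(2,4):R a6@(1,0):P a7@(4,4):P a8@(1,3):R
t=5: a0@(4,3):P a1@(2,4):P a2@(1,2):R a4@(4,2):R a5@(2,3):R a6@(1,4):P a7@(4,3):P a8@(1,2):R
t=6: a0@(4,2):P a1@(2,3):P a2@(1,1):R a4@(4,1):R a5@(2,2):R a6@(1,3):P a7@(4,2):P a8@(1,1):R
t=7: a0@(4,1):P a1@(2,2):P a2@(1,0):R a4@(4,0):R a5@(2,1):R a6@(1,2):P a7@(4,1):P a8@(1,0):R
t=8: a0@(4,0):P a1@(2,1):P a2@(1,4):R a4@(4,4):R a5@(2,0):R a6@(1,1):P a7@(4,0):P a8@(1,4):R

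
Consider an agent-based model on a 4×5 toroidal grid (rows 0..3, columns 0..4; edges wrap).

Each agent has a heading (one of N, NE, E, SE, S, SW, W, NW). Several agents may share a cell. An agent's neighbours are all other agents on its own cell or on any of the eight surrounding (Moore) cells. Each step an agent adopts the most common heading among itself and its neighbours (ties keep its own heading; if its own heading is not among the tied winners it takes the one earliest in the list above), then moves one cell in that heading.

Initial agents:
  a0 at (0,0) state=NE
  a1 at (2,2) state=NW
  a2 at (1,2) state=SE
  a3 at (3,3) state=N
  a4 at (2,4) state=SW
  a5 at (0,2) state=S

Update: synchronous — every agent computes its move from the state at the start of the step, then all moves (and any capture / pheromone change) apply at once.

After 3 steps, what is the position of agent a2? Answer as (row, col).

t=1: a0@(3,1):NE a1@(1,1):NW a2@(2,3):SE a3@(2,3):N a4@(3,3):SW a5@(1,2):S
t=2: a0@(2,2):NE a1@(0,0):NW a2@(3,4):SE a3@(1,3):N a4@(0,2):SW a5@(2,2):S
t=3: a0@(1,3):NE a1@(3,4):NW a2@(0,0):SE a3@(0,3):N a4@(1,1):SW a5@(3,2):S

(0, 0)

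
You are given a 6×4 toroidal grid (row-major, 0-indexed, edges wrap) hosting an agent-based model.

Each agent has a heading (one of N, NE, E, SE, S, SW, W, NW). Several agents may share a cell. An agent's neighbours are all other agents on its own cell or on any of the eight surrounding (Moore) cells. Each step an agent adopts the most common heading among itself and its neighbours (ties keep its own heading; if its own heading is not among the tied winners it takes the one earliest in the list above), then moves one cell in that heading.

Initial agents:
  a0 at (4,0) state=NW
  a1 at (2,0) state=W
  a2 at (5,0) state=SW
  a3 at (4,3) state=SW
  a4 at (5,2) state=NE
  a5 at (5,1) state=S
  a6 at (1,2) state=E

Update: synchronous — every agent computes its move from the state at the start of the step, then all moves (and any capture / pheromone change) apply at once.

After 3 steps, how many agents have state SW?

t=1: a0@(5,3):SW a1@(2,3):W a2@(0,3):SW a3@(5,2):SW a4@(4,3):NE a5@(0,1):S a6@(1,3):E
t=2: a0@(0,2):SW a1@(2,2):W a2@(1,2):SW a3@(0,1):SW a4@(5,2):SW a5@(1,1):S a6@(1,0):E
t=3: a0@(1,1):SW a1@(2,1):W a2@(2,1):SW a3@(1,0):SW a4@(0,1):SW a5@(2,0):SW a6@(1,1):E

5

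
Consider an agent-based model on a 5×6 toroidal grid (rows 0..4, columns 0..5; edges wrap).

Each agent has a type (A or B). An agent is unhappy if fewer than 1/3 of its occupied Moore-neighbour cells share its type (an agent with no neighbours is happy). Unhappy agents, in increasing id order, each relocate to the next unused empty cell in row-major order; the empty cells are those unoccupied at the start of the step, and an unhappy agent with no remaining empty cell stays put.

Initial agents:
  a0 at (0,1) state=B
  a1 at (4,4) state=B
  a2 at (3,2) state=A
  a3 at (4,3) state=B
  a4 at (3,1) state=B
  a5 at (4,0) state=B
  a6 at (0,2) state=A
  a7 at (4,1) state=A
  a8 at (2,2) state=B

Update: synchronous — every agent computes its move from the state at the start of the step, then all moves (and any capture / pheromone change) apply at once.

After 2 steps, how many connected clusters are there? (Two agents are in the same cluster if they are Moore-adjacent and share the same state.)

3

t=1: a0@(0,1):B a1@(4,4):B a2@(0,0):A a3@(4,3):B a4@(3,1):B a5@(4,0):B a6@(0,2):A a7@(4,1):A a8@(2,2):B
t=2: a0@(0,3):B a1@(4,4):B a2@(0,0):A a3@(4,3):B a4@(3,1):B a5@(4,0):B a6@(0,2):A a7@(4,1):A a8@(2,2):B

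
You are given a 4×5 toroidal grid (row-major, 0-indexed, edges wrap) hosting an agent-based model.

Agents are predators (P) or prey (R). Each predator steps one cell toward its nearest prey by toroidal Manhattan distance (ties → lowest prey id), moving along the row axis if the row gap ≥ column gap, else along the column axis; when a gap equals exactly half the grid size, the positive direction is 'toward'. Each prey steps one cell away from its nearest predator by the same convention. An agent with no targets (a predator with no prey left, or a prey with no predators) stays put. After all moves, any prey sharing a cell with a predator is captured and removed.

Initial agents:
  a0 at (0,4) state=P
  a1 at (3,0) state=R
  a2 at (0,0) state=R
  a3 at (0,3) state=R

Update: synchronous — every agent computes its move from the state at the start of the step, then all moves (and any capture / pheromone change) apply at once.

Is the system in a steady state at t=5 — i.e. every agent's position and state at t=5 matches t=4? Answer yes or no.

no

t=1: a0@(0,0):P a1@(2,0):R a2@(0,1):R a3@(0,2):R
t=2: a0@(0,1):P a1@(1,0):R a2@(0,2):R a3@(0,3):R
t=3: a0@(0,2):P a1@(2,0):R a2@(0,3):R a3@(0,4):R
t=4: a0@(0,3):P a1@(1,0):R a2@(0,4):R a3@(0,0):R
t=5: a0@(0,4):P a1@(1,1):R a2@(0,0):R a3@(0,1):R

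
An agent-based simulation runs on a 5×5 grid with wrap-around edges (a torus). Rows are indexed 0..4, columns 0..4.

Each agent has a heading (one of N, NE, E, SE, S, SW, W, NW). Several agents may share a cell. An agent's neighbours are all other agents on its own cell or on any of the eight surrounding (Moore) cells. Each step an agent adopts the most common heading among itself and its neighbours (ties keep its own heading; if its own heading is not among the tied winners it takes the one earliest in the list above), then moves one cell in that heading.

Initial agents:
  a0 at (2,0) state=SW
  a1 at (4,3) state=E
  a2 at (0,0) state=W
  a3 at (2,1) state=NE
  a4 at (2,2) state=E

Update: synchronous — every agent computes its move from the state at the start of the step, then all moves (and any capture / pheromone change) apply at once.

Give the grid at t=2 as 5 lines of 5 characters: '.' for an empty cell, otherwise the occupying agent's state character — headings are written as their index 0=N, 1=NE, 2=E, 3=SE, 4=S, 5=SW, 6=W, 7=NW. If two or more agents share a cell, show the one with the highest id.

t=1: a0@(3,4):SW a1@(4,4):E a2@(0,4):W a3@(1,2):NE a4@(2,3):E
t=2: a0@(3,0):E a1@(4,0):E a2@(0,3):W a3@(0,3):NE a4@(2,4):E

...1.
.....
....2
2....
2....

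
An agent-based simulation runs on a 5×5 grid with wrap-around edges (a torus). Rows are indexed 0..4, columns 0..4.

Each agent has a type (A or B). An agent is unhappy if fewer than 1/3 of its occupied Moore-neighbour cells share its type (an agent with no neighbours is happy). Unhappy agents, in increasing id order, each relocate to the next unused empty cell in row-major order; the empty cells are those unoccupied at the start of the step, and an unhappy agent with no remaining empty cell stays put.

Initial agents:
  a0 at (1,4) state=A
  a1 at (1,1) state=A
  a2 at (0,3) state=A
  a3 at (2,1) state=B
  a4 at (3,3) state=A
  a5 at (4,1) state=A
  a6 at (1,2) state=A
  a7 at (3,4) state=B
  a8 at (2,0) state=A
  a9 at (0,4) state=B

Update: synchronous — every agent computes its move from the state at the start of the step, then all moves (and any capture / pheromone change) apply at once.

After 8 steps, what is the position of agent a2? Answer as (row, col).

t=1: a0@(1,4):A a1@(1,1):A a2@(0,3):A a3@(0,0):B a4@(0,1):A a5@(4,1):A a6@(1,2):A a7@(0,2):B a8@(2,0):A a9@(1,0):B
t=2: a0@(1,4):A a1@(1,1):A a2@(0,3):A a3@(0,4):B a4@(0,1):A a5@(4,1):A a6@(1,2):A a7@(1,3):B a8@(2,0):A a9@(2,1):B
t=3: a0@(1,4):A a1@(1,1):A a2@(0,3):A a3@(0,4):B a4@(0,1):A a5@(4,1):A a6@(1,2):A a7@(0,0):B a8@(2,0):A a9@(0,2):B
t=4: a0@(1,4):A a1@(1,1):A a2@(0,3):A a3@(0,4):B a4@(0,1):A a5@(4,1):A a6@(1,2):A a7@(1,0):B a8@(2,0):A a9@(1,3):B
t=5: a0@(1,4):A a1@(1,1):A a2@(0,3):A a3@(0,4):B a4@(0,1):A a5@(4,1):A a6@(1,2):A a7@(0,0):B a8@(2,0):A a9@(0,2):B
t=6: a0@(1,4):A a1@(1,1):A a2@(0,3):A a3@(0,4):B a4@(0,1):A a5@(4,1):A a6@(1,2):A a7@(1,0):B a8@(2,0):A a9@(1,3):B
t=7: a0@(1,4):A a1@(1,1):A a2@(0,3):A a3@(0,4):B a4@(0,1):A a5@(4,1):A a6@(1,2):A a7@(0,0):B a8@(2,0):A a9@(0,2):B
t=8: a0@(1,4):A a1@(1,1):A a2@(0,3):A a3@(0,4):B a4@(0,1):A a5@(4,1):A a6@(1,2):A a7@(1,0):B a8@(2,0):A a9@(1,3):B

(0, 3)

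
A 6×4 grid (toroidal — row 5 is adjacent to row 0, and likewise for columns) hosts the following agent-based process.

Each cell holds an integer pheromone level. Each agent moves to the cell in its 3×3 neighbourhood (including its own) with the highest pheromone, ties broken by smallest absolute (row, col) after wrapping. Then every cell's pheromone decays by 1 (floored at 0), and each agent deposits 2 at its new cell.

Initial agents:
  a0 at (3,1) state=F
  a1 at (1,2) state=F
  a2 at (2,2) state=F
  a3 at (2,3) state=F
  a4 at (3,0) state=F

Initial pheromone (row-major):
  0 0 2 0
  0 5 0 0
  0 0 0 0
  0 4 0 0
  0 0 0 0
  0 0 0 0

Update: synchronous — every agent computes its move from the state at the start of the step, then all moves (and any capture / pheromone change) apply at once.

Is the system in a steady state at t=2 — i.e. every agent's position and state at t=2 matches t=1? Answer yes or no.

t=1: a0@(3,1) a1@(1,1) a2@(1,1) a3@(1,0) a4@(3,1) | pheromone: 0 0 1 0 / 2 8 0 0 / 0 0 0 0 / 0 7 0 0 / 0 0 0 0 / 0 0 0 0
t=2: a0@(3,1) a1@(1,1) a2@(1,1) a3@(1,1) a4@(3,1) | pheromone: 0 0 0 0 / 1 13 0 0 / 0 0 0 0 / 0 10 0 0 / 0 0 0 0 / 0 0 0 0

no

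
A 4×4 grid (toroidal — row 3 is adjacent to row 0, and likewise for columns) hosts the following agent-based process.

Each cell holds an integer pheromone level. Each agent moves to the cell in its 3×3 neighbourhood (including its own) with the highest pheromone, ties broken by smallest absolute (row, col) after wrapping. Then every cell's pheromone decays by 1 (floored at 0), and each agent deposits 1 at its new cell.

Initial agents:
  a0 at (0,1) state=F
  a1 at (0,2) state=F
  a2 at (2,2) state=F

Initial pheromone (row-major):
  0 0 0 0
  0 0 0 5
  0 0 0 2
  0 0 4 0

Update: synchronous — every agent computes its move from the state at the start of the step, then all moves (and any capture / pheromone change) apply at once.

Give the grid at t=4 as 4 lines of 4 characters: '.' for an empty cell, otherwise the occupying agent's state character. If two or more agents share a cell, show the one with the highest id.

t=1: a0@(3,2) a1@(1,3) a2@(1,3) | pheromone: 0 0 0 0 / 0 0 0 6 / 0 0 0 1 / 0 0 4 0
t=2: a0@(3,2) a1@(1,3) a2@(1,3) | pheromone: 0 0 0 0 / 0 0 0 7 / 0 0 0 0 / 0 0 4 0
t=3: a0@(3,2) a1@(1,3) a2@(1,3) | pheromone: 0 0 0 0 / 0 0 0 8 / 0 0 0 0 / 0 0 4 0
t=4: a0@(3,2) a1@(1,3) a2@(1,3) | pheromone: 0 0 0 0 / 0 0 0 9 / 0 0 0 0 / 0 0 4 0

....
...F
....
..F.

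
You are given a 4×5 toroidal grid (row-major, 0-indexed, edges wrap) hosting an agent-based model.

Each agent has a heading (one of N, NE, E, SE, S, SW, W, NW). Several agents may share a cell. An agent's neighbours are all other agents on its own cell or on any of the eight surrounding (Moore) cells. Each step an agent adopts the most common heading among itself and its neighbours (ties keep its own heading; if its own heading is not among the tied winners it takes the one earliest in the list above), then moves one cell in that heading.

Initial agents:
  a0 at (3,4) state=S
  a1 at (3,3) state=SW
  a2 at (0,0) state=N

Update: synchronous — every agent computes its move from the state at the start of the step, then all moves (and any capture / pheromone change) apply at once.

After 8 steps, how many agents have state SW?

1

t=1: a0@(0,4):S a1@(0,2):SW a2@(3,0):N
t=2: a0@(1,4):S a1@(1,1):SW a2@(2,0):N
t=3: a0@(2,4):S a1@(2,0):SW a2@(1,0):N
t=4: a0@(3,4):S a1@(3,4):SW a2@(0,0):N
t=5: a0@(0,4):S a1@(0,3):SW a2@(3,0):N
t=6: a0@(1,4):S a1@(1,2):SW a2@(2,0):N
t=7: a0@(2,4):S a1@(2,1):SW a2@(1,0):N
t=8: a0@(3,4):S a1@(3,0):SW a2@(0,0):N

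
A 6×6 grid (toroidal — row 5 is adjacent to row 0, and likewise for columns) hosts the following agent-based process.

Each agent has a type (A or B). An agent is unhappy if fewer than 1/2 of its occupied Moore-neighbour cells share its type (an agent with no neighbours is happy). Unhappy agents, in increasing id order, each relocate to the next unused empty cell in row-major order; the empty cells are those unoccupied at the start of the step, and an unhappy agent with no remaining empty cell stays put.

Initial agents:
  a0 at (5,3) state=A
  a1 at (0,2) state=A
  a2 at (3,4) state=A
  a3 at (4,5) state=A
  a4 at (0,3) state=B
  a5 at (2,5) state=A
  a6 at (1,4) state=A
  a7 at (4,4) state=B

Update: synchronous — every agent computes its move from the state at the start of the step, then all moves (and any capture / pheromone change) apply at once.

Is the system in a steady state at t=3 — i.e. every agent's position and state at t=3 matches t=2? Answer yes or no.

t=1: a0@(0,0):A a1@(0,2):A a2@(3,4):A a3@(4,5):A a4@(0,1):B a5@(2,5):A a6@(1,4):A a7@(0,4):B
t=2: a0@(0,3):A a1@(0,5):A a2@(3,4):A a3@(4,5):A a4@(1,0):B a5@(2,5):A a6@(1,4):A a7@(1,1):B
t=3: a0@(0,3):A a1@(0,5):A a2@(3,4):A a3@(4,5):A a4@(0,0):B a5@(2,5):A a6@(1,4):A a7@(1,1):B

no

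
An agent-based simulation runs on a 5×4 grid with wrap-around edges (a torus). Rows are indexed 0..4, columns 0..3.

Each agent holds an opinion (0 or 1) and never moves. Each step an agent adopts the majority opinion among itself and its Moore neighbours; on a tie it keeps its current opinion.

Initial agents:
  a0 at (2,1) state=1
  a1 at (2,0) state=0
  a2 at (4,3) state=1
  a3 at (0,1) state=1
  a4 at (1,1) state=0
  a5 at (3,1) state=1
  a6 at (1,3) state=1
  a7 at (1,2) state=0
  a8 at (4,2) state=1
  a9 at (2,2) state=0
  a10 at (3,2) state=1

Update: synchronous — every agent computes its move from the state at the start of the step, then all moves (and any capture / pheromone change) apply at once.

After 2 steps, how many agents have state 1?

t=1: a0@(2,1):0 a1@(2,0):1 a2@(4,3):1 a3@(0,1):1 a4@(1,1):0 a5@(3,1):1 a6@(1,3):0 a7@(1,2):0 a8@(4,2):1 a9@(2,2):1 a10@(3,2):1
t=2: a0@(2,1):1 a1@(2,0):0 a2@(4,3):1 a3@(0,1):1 a4@(1,1):0 a5@(3,1):1 a6@(1,3):0 a7@(1,2):0 a8@(4,2):1 a9@(2,2):0 a10@(3,2):1

6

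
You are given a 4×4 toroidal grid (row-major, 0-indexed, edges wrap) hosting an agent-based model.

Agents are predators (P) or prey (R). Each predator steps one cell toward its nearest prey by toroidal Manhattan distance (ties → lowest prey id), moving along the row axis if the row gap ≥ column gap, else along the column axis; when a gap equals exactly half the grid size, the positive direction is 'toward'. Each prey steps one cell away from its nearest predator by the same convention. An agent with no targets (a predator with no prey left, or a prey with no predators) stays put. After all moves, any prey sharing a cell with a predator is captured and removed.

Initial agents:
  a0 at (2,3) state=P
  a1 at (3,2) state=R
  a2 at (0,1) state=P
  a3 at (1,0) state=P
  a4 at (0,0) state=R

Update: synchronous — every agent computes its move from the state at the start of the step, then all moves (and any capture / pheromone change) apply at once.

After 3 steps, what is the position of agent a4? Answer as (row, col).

(2, 3)

t=1: a0@(3,3):P a1@(0,2):R a2@(0,0):P a3@(0,0):P a4@(0,3):R
t=2: a0@(0,3):P a1@(1,2):R a2@(0,3):P a3@(0,3):P a4@(1,3):R
t=3: a0@(1,3):P a1@(2,2):R a2@(1,3):P a3@(1,3):P a4@(2,3):R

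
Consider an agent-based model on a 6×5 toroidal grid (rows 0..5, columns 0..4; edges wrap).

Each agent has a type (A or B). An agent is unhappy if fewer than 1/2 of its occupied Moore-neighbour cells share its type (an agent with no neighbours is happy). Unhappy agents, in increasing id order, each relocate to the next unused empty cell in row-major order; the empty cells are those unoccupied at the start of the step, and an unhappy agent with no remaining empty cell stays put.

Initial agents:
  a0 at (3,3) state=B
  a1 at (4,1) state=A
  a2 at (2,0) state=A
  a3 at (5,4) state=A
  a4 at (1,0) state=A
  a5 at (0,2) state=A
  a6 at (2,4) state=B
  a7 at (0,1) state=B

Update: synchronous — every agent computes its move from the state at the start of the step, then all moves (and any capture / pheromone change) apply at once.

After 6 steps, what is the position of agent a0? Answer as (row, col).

(3, 3)

t=1: a0@(3,3):B a1@(4,1):A a2@(2,0):A a3@(5,4):A a4@(0,0):A a5@(0,3):A a6@(0,4):B a7@(1,1):B
t=2: a0@(3,3):B a1@(4,1):A a2@(0,1):A a3@(5,4):A a4@(0,2):A a5@(0,3):A a6@(1,0):B a7@(1,2):B
t=3: a0@(3,3):B a1@(4,1):A a2@(0,0):A a3@(5,4):A a4@(0,2):A a5@(0,3):A a6@(0,4):B a7@(1,1):B
t=4: a0@(3,3):B a1@(4,1):A a2@(0,1):A a3@(5,4):A a4@(0,2):A a5@(0,3):A a6@(1,0):B a7@(1,2):B
t=5: a0@(3,3):B a1@(4,1):A a2@(0,0):A a3@(5,4):A a4@(0,2):A a5@(0,3):A a6@(0,4):B a7@(1,1):B
t=6: a0@(3,3):B a1@(4,1):A a2@(0,1):A a3@(5,4):A a4@(0,2):A a5@(0,3):A a6@(1,0):B a7@(1,2):B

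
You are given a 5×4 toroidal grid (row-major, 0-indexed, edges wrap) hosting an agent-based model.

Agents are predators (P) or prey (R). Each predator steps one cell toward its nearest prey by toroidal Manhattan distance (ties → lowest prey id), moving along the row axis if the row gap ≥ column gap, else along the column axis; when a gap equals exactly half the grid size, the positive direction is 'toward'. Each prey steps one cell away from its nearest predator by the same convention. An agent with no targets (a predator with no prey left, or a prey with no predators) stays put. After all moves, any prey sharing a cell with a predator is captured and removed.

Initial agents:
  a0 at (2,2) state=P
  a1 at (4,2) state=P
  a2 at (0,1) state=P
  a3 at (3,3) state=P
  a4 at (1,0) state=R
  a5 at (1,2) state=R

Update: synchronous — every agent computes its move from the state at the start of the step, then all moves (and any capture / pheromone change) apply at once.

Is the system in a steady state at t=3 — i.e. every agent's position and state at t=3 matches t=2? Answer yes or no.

t=1: a0@(1,2):P a1@(0,2):P a2@(1,1):P a3@(2,3):P a4@(2,0):R
t=2: a0@(1,3):P a1@(1,2):P a2@(2,1):P a3@(2,0):P
t=3: (unchanged — steady state)

yes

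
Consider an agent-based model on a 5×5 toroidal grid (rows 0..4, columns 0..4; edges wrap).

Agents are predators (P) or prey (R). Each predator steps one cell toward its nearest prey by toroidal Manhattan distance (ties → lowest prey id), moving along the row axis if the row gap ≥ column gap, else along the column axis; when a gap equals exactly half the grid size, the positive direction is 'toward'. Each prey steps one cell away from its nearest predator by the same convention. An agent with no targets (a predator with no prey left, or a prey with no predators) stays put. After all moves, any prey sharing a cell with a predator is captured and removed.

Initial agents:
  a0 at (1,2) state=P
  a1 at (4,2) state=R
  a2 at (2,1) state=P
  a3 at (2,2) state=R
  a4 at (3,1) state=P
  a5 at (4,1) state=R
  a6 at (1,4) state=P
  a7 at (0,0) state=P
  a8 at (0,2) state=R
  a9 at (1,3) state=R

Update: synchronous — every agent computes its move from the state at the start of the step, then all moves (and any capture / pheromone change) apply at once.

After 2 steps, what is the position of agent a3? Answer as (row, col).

t=1: a0@(2,2):P a1@(3,2):R a2@(2,2):P a3@(3,2):R a4@(4,1):P a5@(0,1):R a6@(1,3):P a7@(4,0):P a8@(4,2):R a9@(1,4):R
t=2: a0@(3,2):P a1@(4,2):R a2@(3,2):P a3@(4,2):R a4@(0,1):P a5@(1,1):R a6@(1,4):P a7@(0,0):P a8@(4,3):R a9@(1,0):R

(4, 2)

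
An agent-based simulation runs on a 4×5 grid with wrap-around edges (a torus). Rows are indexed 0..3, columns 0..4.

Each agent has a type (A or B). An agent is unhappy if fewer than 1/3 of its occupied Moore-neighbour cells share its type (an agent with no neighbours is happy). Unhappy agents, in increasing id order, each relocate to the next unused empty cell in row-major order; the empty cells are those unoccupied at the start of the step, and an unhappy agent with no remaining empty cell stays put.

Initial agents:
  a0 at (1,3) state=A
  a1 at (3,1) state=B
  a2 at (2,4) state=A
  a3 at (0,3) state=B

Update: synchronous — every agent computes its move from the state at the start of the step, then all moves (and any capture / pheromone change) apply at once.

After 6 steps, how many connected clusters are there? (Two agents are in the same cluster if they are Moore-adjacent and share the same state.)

2

t=1: a0@(1,3):A a1@(3,1):B a2@(2,4):A a3@(0,0):B
t=2: (unchanged — steady state)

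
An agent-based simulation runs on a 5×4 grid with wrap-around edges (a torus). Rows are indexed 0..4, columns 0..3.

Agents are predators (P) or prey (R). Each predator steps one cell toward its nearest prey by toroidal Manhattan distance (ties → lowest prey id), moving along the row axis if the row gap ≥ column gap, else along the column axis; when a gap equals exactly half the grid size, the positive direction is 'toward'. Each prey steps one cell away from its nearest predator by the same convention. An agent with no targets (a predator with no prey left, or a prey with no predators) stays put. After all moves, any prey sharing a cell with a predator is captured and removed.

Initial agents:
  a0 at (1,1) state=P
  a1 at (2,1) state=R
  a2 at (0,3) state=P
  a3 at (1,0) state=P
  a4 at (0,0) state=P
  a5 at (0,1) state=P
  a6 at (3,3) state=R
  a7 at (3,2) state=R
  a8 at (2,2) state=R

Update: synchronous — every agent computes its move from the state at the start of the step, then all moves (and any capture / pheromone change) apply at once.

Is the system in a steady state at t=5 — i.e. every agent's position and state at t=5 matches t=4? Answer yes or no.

t=1: a0@(2,1):P a1@(3,1):R a2@(4,3):P a3@(2,0):P a4@(1,0):P a5@(1,1):P a6@(2,3):R a7@(4,2):R a8@(3,2):R
t=2: a0@(3,1):P a1@(4,1):R a2@(4,2):P a3@(2,3):P a4@(2,0):P a5@(2,1):P a6@(2,2):R a7@(4,1):R
t=3: a0@(4,1):P a1@(0,1):R a2@(4,1):P a3@(2,2):P a4@(2,1):P a5@(2,2):P a7@(0,1):R
t=4: a0@(0,1):P a2@(0,1):P a3@(1,2):P a4@(1,1):P a5@(1,2):P
t=5: (unchanged — steady state)

yes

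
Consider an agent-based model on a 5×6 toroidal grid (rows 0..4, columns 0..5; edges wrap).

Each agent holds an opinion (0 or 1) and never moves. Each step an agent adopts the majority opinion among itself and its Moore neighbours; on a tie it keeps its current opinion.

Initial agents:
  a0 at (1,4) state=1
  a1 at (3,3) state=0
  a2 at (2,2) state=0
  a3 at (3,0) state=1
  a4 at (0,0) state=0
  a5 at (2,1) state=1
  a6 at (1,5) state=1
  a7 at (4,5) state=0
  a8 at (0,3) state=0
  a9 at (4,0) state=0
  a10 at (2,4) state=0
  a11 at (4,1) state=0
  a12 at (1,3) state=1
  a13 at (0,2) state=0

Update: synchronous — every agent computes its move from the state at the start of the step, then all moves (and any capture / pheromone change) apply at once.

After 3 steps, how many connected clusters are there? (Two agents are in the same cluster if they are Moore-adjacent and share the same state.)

t=1: a0@(1,4):1 a1@(3,3):0 a2@(2,2):0 a3@(3,0):0 a4@(0,0):0 a5@(2,1):1 a6@(1,5):1 a7@(4,5):0 a8@(0,3):0 a9@(4,0):0 a10@(2,4):1 a11@(4,1):0 a12@(1,3):0 a13@(0,2):0
t=2: a0@(1,4):1 a1@(3,3):0 a2@(2,2):0 a3@(3,0):0 a4@(0,0):0 a5@(2,1):0 a6@(1,5):1 a7@(4,5):0 a8@(0,3):0 a9@(4,0):0 a10@(2,4):1 a11@(4,1):0 a12@(1,3):0 a13@(0,2):0
t=3: (unchanged — steady state)

2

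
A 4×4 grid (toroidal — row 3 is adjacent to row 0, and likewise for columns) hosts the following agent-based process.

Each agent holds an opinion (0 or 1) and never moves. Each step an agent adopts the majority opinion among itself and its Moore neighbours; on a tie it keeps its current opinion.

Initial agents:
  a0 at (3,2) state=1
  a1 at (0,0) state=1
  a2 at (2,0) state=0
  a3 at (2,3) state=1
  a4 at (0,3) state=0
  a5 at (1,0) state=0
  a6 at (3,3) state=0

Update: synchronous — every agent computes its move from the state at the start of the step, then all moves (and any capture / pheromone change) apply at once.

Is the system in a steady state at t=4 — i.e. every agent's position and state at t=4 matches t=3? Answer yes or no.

yes

t=1: a0@(3,2):1 a1@(0,0):0 a2@(2,0):0 a3@(2,3):0 a4@(0,3):0 a5@(1,0):0 a6@(3,3):0
t=2: a0@(3,2):0 a1@(0,0):0 a2@(2,0):0 a3@(2,3):0 a4@(0,3):0 a5@(1,0):0 a6@(3,3):0
t=3: (unchanged — steady state)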